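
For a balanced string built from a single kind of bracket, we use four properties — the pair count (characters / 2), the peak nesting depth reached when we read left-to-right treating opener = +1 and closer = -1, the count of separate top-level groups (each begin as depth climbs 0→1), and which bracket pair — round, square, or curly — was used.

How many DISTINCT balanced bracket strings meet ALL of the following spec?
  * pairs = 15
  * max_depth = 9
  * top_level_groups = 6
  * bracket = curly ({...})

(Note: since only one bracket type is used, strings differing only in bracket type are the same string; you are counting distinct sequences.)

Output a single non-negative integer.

Answer: 120

Derivation:
Spec: pairs=15 depth=9 groups=6
Count(depth <= 9) = 326870
Count(depth <= 8) = 326750
Count(depth == 9) = 326870 - 326750 = 120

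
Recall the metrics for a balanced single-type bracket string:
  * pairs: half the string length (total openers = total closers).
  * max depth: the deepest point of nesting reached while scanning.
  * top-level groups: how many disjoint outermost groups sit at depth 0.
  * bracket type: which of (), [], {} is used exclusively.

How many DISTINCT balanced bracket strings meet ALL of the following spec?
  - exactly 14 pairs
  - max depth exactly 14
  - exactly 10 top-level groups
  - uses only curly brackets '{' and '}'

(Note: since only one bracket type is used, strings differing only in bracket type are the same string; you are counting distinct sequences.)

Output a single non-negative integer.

Answer: 0

Derivation:
Spec: pairs=14 depth=14 groups=10
Count(depth <= 14) = 1700
Count(depth <= 13) = 1700
Count(depth == 14) = 1700 - 1700 = 0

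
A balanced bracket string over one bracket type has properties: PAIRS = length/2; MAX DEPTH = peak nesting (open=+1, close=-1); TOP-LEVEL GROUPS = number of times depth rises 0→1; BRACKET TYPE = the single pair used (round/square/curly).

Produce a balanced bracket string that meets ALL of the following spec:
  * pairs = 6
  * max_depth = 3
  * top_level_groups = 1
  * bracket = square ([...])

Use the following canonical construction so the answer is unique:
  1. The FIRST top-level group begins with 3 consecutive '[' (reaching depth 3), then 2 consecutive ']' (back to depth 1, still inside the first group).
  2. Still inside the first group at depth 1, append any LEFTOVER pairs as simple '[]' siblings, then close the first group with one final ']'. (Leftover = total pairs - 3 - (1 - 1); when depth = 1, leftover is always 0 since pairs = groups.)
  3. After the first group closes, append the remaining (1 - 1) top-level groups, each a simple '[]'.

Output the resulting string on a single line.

Answer: [[[]][][][]]

Derivation:
Spec: pairs=6 depth=3 groups=1
Leftover pairs = 6 - 3 - (1-1) = 3
First group: deep chain of depth 3 + 3 sibling pairs
Remaining 0 groups: simple '[]' each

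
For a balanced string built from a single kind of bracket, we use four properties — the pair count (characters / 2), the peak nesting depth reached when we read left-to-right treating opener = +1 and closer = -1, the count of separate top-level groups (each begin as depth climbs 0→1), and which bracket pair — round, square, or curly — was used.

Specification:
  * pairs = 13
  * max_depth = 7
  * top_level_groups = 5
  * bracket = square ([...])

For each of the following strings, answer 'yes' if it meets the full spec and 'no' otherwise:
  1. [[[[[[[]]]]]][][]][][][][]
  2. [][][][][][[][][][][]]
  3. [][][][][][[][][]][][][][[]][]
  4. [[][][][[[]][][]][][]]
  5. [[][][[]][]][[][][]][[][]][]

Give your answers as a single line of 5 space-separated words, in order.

String 1 '[[[[[[[]]]]]][][]][][][][]': depth seq [1 2 3 4 5 6 7 6 5 4 3 2 1 2 1 2 1 0 1 0 1 0 1 0 1 0]
  -> pairs=13 depth=7 groups=5 -> yes
String 2 '[][][][][][[][][][][]]': depth seq [1 0 1 0 1 0 1 0 1 0 1 2 1 2 1 2 1 2 1 2 1 0]
  -> pairs=11 depth=2 groups=6 -> no
String 3 '[][][][][][[][][]][][][][[]][]': depth seq [1 0 1 0 1 0 1 0 1 0 1 2 1 2 1 2 1 0 1 0 1 0 1 0 1 2 1 0 1 0]
  -> pairs=15 depth=2 groups=11 -> no
String 4 '[[][][][[[]][][]][][]]': depth seq [1 2 1 2 1 2 1 2 3 4 3 2 3 2 3 2 1 2 1 2 1 0]
  -> pairs=11 depth=4 groups=1 -> no
String 5 '[[][][[]][]][[][][]][[][]][]': depth seq [1 2 1 2 1 2 3 2 1 2 1 0 1 2 1 2 1 2 1 0 1 2 1 2 1 0 1 0]
  -> pairs=14 depth=3 groups=4 -> no

Answer: yes no no no no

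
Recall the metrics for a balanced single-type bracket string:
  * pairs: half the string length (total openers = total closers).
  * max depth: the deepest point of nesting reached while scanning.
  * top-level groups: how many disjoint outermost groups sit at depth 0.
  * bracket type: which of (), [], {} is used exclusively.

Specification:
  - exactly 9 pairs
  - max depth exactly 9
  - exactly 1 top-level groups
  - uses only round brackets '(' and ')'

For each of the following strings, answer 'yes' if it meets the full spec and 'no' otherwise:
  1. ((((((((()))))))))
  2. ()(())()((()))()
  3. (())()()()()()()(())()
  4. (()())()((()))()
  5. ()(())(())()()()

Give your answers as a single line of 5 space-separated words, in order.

String 1 '((((((((()))))))))': depth seq [1 2 3 4 5 6 7 8 9 8 7 6 5 4 3 2 1 0]
  -> pairs=9 depth=9 groups=1 -> yes
String 2 '()(())()((()))()': depth seq [1 0 1 2 1 0 1 0 1 2 3 2 1 0 1 0]
  -> pairs=8 depth=3 groups=5 -> no
String 3 '(())()()()()()()(())()': depth seq [1 2 1 0 1 0 1 0 1 0 1 0 1 0 1 0 1 2 1 0 1 0]
  -> pairs=11 depth=2 groups=9 -> no
String 4 '(()())()((()))()': depth seq [1 2 1 2 1 0 1 0 1 2 3 2 1 0 1 0]
  -> pairs=8 depth=3 groups=4 -> no
String 5 '()(())(())()()()': depth seq [1 0 1 2 1 0 1 2 1 0 1 0 1 0 1 0]
  -> pairs=8 depth=2 groups=6 -> no

Answer: yes no no no no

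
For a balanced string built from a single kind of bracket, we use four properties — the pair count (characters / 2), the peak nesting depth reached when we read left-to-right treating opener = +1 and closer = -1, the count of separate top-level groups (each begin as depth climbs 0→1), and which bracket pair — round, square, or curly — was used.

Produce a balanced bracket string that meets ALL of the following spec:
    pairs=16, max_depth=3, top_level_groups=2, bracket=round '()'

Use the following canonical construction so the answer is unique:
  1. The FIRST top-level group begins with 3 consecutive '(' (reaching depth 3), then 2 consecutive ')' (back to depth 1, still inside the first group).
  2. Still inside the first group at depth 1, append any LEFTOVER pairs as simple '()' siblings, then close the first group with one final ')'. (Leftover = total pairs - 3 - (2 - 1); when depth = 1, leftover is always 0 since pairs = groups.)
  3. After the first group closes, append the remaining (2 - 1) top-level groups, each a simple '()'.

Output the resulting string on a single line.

Answer: ((())()()()()()()()()()()()())()

Derivation:
Spec: pairs=16 depth=3 groups=2
Leftover pairs = 16 - 3 - (2-1) = 12
First group: deep chain of depth 3 + 12 sibling pairs
Remaining 1 groups: simple '()' each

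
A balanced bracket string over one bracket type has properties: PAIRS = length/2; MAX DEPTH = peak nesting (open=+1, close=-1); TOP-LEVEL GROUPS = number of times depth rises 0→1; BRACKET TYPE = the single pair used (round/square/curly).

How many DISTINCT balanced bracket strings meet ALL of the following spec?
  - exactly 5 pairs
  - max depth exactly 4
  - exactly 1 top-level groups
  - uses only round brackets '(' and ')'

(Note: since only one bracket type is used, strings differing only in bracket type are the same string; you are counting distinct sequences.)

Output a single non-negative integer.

Answer: 5

Derivation:
Spec: pairs=5 depth=4 groups=1
Count(depth <= 4) = 13
Count(depth <= 3) = 8
Count(depth == 4) = 13 - 8 = 5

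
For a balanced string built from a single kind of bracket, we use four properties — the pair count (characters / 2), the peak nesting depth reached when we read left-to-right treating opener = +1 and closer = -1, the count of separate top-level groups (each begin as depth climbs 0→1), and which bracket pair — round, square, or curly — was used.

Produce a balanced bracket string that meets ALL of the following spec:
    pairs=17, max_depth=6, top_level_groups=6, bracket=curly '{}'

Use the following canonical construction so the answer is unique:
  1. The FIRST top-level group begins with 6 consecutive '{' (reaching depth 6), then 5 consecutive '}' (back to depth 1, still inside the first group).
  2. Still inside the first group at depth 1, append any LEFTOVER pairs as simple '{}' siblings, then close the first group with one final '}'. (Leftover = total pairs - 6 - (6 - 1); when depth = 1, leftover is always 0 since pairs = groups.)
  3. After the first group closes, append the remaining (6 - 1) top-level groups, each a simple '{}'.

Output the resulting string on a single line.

Answer: {{{{{{}}}}}{}{}{}{}{}{}}{}{}{}{}{}

Derivation:
Spec: pairs=17 depth=6 groups=6
Leftover pairs = 17 - 6 - (6-1) = 6
First group: deep chain of depth 6 + 6 sibling pairs
Remaining 5 groups: simple '{}' each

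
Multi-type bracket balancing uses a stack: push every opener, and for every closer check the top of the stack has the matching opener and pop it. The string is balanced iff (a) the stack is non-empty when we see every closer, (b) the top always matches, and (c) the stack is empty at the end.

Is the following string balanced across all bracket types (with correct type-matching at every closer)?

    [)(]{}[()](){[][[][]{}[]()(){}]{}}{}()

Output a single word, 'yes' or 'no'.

Answer: no

Derivation:
pos 0: push '['; stack = [
pos 1: saw closer ')' but top of stack is '[' (expected ']') → INVALID
Verdict: type mismatch at position 1: ')' closes '[' → no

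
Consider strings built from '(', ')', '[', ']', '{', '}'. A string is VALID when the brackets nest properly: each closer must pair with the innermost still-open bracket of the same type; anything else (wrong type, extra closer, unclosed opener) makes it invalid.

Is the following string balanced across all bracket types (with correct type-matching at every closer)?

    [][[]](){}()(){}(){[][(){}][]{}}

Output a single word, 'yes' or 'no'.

pos 0: push '['; stack = [
pos 1: ']' matches '['; pop; stack = (empty)
pos 2: push '['; stack = [
pos 3: push '['; stack = [[
pos 4: ']' matches '['; pop; stack = [
pos 5: ']' matches '['; pop; stack = (empty)
pos 6: push '('; stack = (
pos 7: ')' matches '('; pop; stack = (empty)
pos 8: push '{'; stack = {
pos 9: '}' matches '{'; pop; stack = (empty)
pos 10: push '('; stack = (
pos 11: ')' matches '('; pop; stack = (empty)
pos 12: push '('; stack = (
pos 13: ')' matches '('; pop; stack = (empty)
pos 14: push '{'; stack = {
pos 15: '}' matches '{'; pop; stack = (empty)
pos 16: push '('; stack = (
pos 17: ')' matches '('; pop; stack = (empty)
pos 18: push '{'; stack = {
pos 19: push '['; stack = {[
pos 20: ']' matches '['; pop; stack = {
pos 21: push '['; stack = {[
pos 22: push '('; stack = {[(
pos 23: ')' matches '('; pop; stack = {[
pos 24: push '{'; stack = {[{
pos 25: '}' matches '{'; pop; stack = {[
pos 26: ']' matches '['; pop; stack = {
pos 27: push '['; stack = {[
pos 28: ']' matches '['; pop; stack = {
pos 29: push '{'; stack = {{
pos 30: '}' matches '{'; pop; stack = {
pos 31: '}' matches '{'; pop; stack = (empty)
end: stack empty → VALID
Verdict: properly nested → yes

Answer: yes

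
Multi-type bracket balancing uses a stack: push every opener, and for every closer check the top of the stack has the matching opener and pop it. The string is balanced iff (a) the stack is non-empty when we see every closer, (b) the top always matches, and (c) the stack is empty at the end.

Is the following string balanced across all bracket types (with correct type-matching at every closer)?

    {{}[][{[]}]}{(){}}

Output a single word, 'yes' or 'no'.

pos 0: push '{'; stack = {
pos 1: push '{'; stack = {{
pos 2: '}' matches '{'; pop; stack = {
pos 3: push '['; stack = {[
pos 4: ']' matches '['; pop; stack = {
pos 5: push '['; stack = {[
pos 6: push '{'; stack = {[{
pos 7: push '['; stack = {[{[
pos 8: ']' matches '['; pop; stack = {[{
pos 9: '}' matches '{'; pop; stack = {[
pos 10: ']' matches '['; pop; stack = {
pos 11: '}' matches '{'; pop; stack = (empty)
pos 12: push '{'; stack = {
pos 13: push '('; stack = {(
pos 14: ')' matches '('; pop; stack = {
pos 15: push '{'; stack = {{
pos 16: '}' matches '{'; pop; stack = {
pos 17: '}' matches '{'; pop; stack = (empty)
end: stack empty → VALID
Verdict: properly nested → yes

Answer: yes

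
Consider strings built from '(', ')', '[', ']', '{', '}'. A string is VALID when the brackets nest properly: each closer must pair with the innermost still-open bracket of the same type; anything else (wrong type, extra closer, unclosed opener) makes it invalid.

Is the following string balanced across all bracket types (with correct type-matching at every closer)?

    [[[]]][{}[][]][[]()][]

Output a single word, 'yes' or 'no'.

Answer: yes

Derivation:
pos 0: push '['; stack = [
pos 1: push '['; stack = [[
pos 2: push '['; stack = [[[
pos 3: ']' matches '['; pop; stack = [[
pos 4: ']' matches '['; pop; stack = [
pos 5: ']' matches '['; pop; stack = (empty)
pos 6: push '['; stack = [
pos 7: push '{'; stack = [{
pos 8: '}' matches '{'; pop; stack = [
pos 9: push '['; stack = [[
pos 10: ']' matches '['; pop; stack = [
pos 11: push '['; stack = [[
pos 12: ']' matches '['; pop; stack = [
pos 13: ']' matches '['; pop; stack = (empty)
pos 14: push '['; stack = [
pos 15: push '['; stack = [[
pos 16: ']' matches '['; pop; stack = [
pos 17: push '('; stack = [(
pos 18: ')' matches '('; pop; stack = [
pos 19: ']' matches '['; pop; stack = (empty)
pos 20: push '['; stack = [
pos 21: ']' matches '['; pop; stack = (empty)
end: stack empty → VALID
Verdict: properly nested → yes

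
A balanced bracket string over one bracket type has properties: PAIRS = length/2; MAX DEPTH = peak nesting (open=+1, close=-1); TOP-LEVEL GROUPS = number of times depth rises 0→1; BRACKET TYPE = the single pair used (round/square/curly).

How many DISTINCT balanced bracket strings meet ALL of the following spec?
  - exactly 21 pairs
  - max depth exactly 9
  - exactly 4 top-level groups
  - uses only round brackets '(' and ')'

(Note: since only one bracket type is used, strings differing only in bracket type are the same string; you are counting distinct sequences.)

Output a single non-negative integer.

Answer: 148564568

Derivation:
Spec: pairs=21 depth=9 groups=4
Count(depth <= 9) = 2948226600
Count(depth <= 8) = 2799662032
Count(depth == 9) = 2948226600 - 2799662032 = 148564568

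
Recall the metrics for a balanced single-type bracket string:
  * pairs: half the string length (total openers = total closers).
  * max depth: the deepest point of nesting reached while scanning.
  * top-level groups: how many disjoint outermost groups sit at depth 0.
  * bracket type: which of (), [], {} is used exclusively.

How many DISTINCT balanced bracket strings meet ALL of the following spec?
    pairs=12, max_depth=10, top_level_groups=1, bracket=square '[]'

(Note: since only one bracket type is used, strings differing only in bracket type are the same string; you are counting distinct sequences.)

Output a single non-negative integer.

Answer: 168

Derivation:
Spec: pairs=12 depth=10 groups=1
Count(depth <= 10) = 58766
Count(depth <= 9) = 58598
Count(depth == 10) = 58766 - 58598 = 168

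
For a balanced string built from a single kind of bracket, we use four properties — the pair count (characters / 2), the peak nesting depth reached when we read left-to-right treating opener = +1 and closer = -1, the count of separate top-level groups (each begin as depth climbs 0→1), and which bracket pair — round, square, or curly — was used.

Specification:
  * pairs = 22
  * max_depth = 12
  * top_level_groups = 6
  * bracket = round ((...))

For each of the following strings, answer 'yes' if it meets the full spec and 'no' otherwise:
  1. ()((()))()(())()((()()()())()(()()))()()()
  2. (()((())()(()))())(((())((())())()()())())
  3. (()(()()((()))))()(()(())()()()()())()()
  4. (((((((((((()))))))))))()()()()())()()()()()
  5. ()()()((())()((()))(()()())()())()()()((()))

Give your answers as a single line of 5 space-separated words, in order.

Answer: no no no yes no

Derivation:
String 1 '()((()))()(())()((()()()())()(()()))()()()': depth seq [1 0 1 2 3 2 1 0 1 0 1 2 1 0 1 0 1 2 3 2 3 2 3 2 3 2 1 2 1 2 3 2 3 2 1 0 1 0 1 0 1 0]
  -> pairs=21 depth=3 groups=9 -> no
String 2 '(()((())()(()))())(((())((())())()()())())': depth seq [1 2 1 2 3 4 3 2 3 2 3 4 3 2 1 2 1 0 1 2 3 4 3 2 3 4 5 4 3 4 3 2 3 2 3 2 3 2 1 2 1 0]
  -> pairs=21 depth=5 groups=2 -> no
String 3 '(()(()()((()))))()(()(())()()()()())()()': depth seq [1 2 1 2 3 2 3 2 3 4 5 4 3 2 1 0 1 0 1 2 1 2 3 2 1 2 1 2 1 2 1 2 1 2 1 0 1 0 1 0]
  -> pairs=20 depth=5 groups=5 -> no
String 4 '(((((((((((()))))))))))()()()()())()()()()()': depth seq [1 2 3 4 5 6 7 8 9 10 11 12 11 10 9 8 7 6 5 4 3 2 1 2 1 2 1 2 1 2 1 2 1 0 1 0 1 0 1 0 1 0 1 0]
  -> pairs=22 depth=12 groups=6 -> yes
String 5 '()()()((())()((()))(()()())()())()()()((()))': depth seq [1 0 1 0 1 0 1 2 3 2 1 2 1 2 3 4 3 2 1 2 3 2 3 2 3 2 1 2 1 2 1 0 1 0 1 0 1 0 1 2 3 2 1 0]
  -> pairs=22 depth=4 groups=8 -> no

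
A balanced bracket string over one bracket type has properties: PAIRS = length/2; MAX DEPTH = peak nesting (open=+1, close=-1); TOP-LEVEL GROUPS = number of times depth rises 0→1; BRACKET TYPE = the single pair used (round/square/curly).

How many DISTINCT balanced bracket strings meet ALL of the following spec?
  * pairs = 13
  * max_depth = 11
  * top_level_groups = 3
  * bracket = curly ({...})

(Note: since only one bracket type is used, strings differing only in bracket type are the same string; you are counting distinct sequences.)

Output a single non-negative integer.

Spec: pairs=13 depth=11 groups=3
Count(depth <= 11) = 149226
Count(depth <= 10) = 149223
Count(depth == 11) = 149226 - 149223 = 3

Answer: 3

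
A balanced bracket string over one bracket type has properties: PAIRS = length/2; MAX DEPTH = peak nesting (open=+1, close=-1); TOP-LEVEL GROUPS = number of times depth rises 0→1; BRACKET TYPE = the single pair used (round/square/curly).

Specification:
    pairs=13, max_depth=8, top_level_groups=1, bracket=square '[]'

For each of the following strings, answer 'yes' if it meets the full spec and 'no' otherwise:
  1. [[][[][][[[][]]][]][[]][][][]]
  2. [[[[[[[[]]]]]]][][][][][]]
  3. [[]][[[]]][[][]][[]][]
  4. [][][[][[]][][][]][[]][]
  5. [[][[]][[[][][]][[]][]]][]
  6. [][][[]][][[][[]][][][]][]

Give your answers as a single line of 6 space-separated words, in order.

String 1 '[[][[][][[[][]]][]][[]][][][]]': depth seq [1 2 1 2 3 2 3 2 3 4 5 4 5 4 3 2 3 2 1 2 3 2 1 2 1 2 1 2 1 0]
  -> pairs=15 depth=5 groups=1 -> no
String 2 '[[[[[[[[]]]]]]][][][][][]]': depth seq [1 2 3 4 5 6 7 8 7 6 5 4 3 2 1 2 1 2 1 2 1 2 1 2 1 0]
  -> pairs=13 depth=8 groups=1 -> yes
String 3 '[[]][[[]]][[][]][[]][]': depth seq [1 2 1 0 1 2 3 2 1 0 1 2 1 2 1 0 1 2 1 0 1 0]
  -> pairs=11 depth=3 groups=5 -> no
String 4 '[][][[][[]][][][]][[]][]': depth seq [1 0 1 0 1 2 1 2 3 2 1 2 1 2 1 2 1 0 1 2 1 0 1 0]
  -> pairs=12 depth=3 groups=5 -> no
String 5 '[[][[]][[[][][]][[]][]]][]': depth seq [1 2 1 2 3 2 1 2 3 4 3 4 3 4 3 2 3 4 3 2 3 2 1 0 1 0]
  -> pairs=13 depth=4 groups=2 -> no
String 6 '[][][[]][][[][[]][][][]][]': depth seq [1 0 1 0 1 2 1 0 1 0 1 2 1 2 3 2 1 2 1 2 1 2 1 0 1 0]
  -> pairs=13 depth=3 groups=6 -> no

Answer: no yes no no no no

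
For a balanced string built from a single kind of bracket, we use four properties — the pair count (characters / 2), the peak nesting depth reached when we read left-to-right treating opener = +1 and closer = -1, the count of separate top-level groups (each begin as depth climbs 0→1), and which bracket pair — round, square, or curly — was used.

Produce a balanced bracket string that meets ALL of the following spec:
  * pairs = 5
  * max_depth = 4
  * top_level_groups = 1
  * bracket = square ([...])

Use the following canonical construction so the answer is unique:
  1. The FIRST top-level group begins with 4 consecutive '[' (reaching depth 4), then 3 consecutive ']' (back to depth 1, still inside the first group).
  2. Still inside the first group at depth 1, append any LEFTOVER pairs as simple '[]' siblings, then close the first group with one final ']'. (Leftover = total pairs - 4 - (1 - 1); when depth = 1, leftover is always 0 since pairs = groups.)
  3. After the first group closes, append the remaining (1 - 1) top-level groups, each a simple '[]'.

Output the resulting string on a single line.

Spec: pairs=5 depth=4 groups=1
Leftover pairs = 5 - 4 - (1-1) = 1
First group: deep chain of depth 4 + 1 sibling pairs
Remaining 0 groups: simple '[]' each

Answer: [[[[]]][]]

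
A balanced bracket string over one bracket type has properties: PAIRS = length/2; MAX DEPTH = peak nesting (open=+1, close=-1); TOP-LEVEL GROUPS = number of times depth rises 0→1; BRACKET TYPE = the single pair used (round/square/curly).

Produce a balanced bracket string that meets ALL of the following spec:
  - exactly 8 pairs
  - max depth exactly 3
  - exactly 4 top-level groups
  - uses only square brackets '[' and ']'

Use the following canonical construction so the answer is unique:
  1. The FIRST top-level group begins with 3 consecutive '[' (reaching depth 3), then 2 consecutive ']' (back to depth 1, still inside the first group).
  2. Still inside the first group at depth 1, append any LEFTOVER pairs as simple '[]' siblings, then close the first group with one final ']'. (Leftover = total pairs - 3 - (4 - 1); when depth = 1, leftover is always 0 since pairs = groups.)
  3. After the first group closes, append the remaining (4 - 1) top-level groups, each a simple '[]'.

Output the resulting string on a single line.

Spec: pairs=8 depth=3 groups=4
Leftover pairs = 8 - 3 - (4-1) = 2
First group: deep chain of depth 3 + 2 sibling pairs
Remaining 3 groups: simple '[]' each

Answer: [[[]][][]][][][]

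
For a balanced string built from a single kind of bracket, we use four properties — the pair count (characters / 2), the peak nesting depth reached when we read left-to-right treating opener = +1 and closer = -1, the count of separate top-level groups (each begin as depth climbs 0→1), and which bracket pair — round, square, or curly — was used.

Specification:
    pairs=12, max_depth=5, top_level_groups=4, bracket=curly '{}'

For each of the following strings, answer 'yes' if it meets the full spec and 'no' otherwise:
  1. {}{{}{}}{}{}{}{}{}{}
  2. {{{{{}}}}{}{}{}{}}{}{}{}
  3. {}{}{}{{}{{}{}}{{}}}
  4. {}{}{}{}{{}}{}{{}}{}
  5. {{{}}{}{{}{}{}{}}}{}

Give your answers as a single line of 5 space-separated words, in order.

Answer: no yes no no no

Derivation:
String 1 '{}{{}{}}{}{}{}{}{}{}': depth seq [1 0 1 2 1 2 1 0 1 0 1 0 1 0 1 0 1 0 1 0]
  -> pairs=10 depth=2 groups=8 -> no
String 2 '{{{{{}}}}{}{}{}{}}{}{}{}': depth seq [1 2 3 4 5 4 3 2 1 2 1 2 1 2 1 2 1 0 1 0 1 0 1 0]
  -> pairs=12 depth=5 groups=4 -> yes
String 3 '{}{}{}{{}{{}{}}{{}}}': depth seq [1 0 1 0 1 0 1 2 1 2 3 2 3 2 1 2 3 2 1 0]
  -> pairs=10 depth=3 groups=4 -> no
String 4 '{}{}{}{}{{}}{}{{}}{}': depth seq [1 0 1 0 1 0 1 0 1 2 1 0 1 0 1 2 1 0 1 0]
  -> pairs=10 depth=2 groups=8 -> no
String 5 '{{{}}{}{{}{}{}{}}}{}': depth seq [1 2 3 2 1 2 1 2 3 2 3 2 3 2 3 2 1 0 1 0]
  -> pairs=10 depth=3 groups=2 -> no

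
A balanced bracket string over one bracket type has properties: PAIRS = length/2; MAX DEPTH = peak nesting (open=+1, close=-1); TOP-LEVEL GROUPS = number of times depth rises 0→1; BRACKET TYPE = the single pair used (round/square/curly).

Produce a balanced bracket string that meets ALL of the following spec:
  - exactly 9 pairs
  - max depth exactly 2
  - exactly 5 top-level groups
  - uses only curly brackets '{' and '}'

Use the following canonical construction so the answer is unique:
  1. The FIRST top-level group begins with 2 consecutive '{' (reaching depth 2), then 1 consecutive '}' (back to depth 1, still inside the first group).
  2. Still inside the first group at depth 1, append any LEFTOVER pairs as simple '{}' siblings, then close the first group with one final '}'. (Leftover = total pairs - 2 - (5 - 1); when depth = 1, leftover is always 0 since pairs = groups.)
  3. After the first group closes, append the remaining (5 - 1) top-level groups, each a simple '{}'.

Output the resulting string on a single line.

Answer: {{}{}{}{}}{}{}{}{}

Derivation:
Spec: pairs=9 depth=2 groups=5
Leftover pairs = 9 - 2 - (5-1) = 3
First group: deep chain of depth 2 + 3 sibling pairs
Remaining 4 groups: simple '{}' each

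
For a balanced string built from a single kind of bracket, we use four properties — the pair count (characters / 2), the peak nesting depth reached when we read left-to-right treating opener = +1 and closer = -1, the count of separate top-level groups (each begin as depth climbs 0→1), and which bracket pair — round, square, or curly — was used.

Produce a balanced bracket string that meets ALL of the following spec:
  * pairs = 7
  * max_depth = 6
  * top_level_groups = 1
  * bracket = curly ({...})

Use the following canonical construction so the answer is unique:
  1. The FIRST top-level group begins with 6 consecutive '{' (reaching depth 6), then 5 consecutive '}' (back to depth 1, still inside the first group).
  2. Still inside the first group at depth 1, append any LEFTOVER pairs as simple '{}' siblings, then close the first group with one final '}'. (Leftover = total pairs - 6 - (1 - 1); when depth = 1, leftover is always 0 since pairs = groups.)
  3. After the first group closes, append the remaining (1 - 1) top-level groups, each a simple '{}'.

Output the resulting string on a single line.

Spec: pairs=7 depth=6 groups=1
Leftover pairs = 7 - 6 - (1-1) = 1
First group: deep chain of depth 6 + 1 sibling pairs
Remaining 0 groups: simple '{}' each

Answer: {{{{{{}}}}}{}}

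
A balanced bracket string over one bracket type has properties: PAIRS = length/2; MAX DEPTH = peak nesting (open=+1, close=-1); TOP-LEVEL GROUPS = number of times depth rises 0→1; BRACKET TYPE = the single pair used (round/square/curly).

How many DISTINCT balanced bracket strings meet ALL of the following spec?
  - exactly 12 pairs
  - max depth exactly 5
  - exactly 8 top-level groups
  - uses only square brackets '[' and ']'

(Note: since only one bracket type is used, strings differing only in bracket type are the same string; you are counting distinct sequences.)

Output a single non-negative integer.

Answer: 8

Derivation:
Spec: pairs=12 depth=5 groups=8
Count(depth <= 5) = 910
Count(depth <= 4) = 902
Count(depth == 5) = 910 - 902 = 8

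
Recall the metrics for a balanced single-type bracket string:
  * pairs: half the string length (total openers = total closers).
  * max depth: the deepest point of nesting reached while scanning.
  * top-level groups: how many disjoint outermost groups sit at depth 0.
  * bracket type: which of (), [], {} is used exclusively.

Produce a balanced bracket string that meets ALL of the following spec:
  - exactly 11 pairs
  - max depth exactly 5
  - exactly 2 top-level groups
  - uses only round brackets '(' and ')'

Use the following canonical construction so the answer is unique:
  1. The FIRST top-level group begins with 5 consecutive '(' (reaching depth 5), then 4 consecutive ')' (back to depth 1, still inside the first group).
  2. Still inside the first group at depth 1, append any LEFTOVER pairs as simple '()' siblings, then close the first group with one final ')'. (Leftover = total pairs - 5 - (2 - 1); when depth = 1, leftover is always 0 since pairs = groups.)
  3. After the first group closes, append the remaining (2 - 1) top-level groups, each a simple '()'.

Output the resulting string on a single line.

Spec: pairs=11 depth=5 groups=2
Leftover pairs = 11 - 5 - (2-1) = 5
First group: deep chain of depth 5 + 5 sibling pairs
Remaining 1 groups: simple '()' each

Answer: ((((())))()()()()())()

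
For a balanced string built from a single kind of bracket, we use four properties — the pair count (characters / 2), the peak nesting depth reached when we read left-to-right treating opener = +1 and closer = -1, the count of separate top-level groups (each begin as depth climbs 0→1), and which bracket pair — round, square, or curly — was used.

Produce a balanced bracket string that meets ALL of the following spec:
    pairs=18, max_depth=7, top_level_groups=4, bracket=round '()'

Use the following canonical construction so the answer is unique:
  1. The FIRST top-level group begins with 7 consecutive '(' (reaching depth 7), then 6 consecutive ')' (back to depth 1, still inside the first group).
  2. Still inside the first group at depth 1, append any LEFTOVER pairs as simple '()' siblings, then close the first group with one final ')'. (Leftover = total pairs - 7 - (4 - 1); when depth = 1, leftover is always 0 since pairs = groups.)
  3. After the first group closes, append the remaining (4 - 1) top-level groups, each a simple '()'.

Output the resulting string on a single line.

Answer: ((((((())))))()()()()()()()())()()()

Derivation:
Spec: pairs=18 depth=7 groups=4
Leftover pairs = 18 - 7 - (4-1) = 8
First group: deep chain of depth 7 + 8 sibling pairs
Remaining 3 groups: simple '()' each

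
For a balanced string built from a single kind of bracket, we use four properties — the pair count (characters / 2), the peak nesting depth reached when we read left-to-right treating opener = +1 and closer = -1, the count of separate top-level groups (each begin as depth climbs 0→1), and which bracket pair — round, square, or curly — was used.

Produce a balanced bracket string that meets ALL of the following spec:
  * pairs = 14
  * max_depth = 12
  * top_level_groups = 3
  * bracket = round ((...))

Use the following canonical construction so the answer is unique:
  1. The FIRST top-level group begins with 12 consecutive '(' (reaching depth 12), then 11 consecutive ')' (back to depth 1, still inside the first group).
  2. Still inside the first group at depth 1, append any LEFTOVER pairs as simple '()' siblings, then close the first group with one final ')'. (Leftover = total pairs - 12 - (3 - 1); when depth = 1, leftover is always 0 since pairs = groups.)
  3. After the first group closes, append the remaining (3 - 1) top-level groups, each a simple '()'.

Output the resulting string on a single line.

Answer: (((((((((((())))))))))))()()

Derivation:
Spec: pairs=14 depth=12 groups=3
Leftover pairs = 14 - 12 - (3-1) = 0
First group: deep chain of depth 12 + 0 sibling pairs
Remaining 2 groups: simple '()' each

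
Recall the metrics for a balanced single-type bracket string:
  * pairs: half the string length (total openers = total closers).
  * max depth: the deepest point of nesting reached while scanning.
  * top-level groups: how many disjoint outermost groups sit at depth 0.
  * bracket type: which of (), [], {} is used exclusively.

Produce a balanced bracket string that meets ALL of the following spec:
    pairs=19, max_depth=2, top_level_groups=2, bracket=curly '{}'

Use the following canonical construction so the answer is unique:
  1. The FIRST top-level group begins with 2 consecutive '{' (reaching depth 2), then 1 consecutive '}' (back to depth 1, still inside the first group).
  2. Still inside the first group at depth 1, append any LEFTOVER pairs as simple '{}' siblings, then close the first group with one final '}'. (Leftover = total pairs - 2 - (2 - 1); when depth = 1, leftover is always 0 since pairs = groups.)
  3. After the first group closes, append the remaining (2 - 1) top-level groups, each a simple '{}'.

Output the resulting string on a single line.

Spec: pairs=19 depth=2 groups=2
Leftover pairs = 19 - 2 - (2-1) = 16
First group: deep chain of depth 2 + 16 sibling pairs
Remaining 1 groups: simple '{}' each

Answer: {{}{}{}{}{}{}{}{}{}{}{}{}{}{}{}{}{}}{}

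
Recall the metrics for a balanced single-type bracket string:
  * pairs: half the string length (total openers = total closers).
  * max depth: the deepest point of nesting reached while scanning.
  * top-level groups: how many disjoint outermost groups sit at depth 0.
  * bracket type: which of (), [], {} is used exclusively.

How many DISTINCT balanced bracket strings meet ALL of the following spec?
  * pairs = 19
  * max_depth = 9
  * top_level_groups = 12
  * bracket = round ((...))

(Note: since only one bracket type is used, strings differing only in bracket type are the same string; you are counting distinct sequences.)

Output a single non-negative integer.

Answer: 0

Derivation:
Spec: pairs=19 depth=9 groups=12
Count(depth <= 9) = 303600
Count(depth <= 8) = 303600
Count(depth == 9) = 303600 - 303600 = 0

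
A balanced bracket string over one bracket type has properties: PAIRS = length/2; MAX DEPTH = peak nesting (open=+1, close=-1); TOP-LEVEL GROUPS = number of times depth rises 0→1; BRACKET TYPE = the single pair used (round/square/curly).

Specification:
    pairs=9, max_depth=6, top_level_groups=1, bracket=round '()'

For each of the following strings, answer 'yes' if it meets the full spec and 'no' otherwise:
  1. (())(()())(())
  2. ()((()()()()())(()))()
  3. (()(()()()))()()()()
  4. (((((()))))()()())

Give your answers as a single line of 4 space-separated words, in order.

Answer: no no no yes

Derivation:
String 1 '(())(()())(())': depth seq [1 2 1 0 1 2 1 2 1 0 1 2 1 0]
  -> pairs=7 depth=2 groups=3 -> no
String 2 '()((()()()()())(()))()': depth seq [1 0 1 2 3 2 3 2 3 2 3 2 3 2 1 2 3 2 1 0 1 0]
  -> pairs=11 depth=3 groups=3 -> no
String 3 '(()(()()()))()()()()': depth seq [1 2 1 2 3 2 3 2 3 2 1 0 1 0 1 0 1 0 1 0]
  -> pairs=10 depth=3 groups=5 -> no
String 4 '(((((()))))()()())': depth seq [1 2 3 4 5 6 5 4 3 2 1 2 1 2 1 2 1 0]
  -> pairs=9 depth=6 groups=1 -> yes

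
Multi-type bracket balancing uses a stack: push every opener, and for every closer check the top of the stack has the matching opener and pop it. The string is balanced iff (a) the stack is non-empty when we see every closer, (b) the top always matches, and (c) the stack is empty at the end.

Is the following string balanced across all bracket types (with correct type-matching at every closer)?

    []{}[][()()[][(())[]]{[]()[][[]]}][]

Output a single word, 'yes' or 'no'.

Answer: yes

Derivation:
pos 0: push '['; stack = [
pos 1: ']' matches '['; pop; stack = (empty)
pos 2: push '{'; stack = {
pos 3: '}' matches '{'; pop; stack = (empty)
pos 4: push '['; stack = [
pos 5: ']' matches '['; pop; stack = (empty)
pos 6: push '['; stack = [
pos 7: push '('; stack = [(
pos 8: ')' matches '('; pop; stack = [
pos 9: push '('; stack = [(
pos 10: ')' matches '('; pop; stack = [
pos 11: push '['; stack = [[
pos 12: ']' matches '['; pop; stack = [
pos 13: push '['; stack = [[
pos 14: push '('; stack = [[(
pos 15: push '('; stack = [[((
pos 16: ')' matches '('; pop; stack = [[(
pos 17: ')' matches '('; pop; stack = [[
pos 18: push '['; stack = [[[
pos 19: ']' matches '['; pop; stack = [[
pos 20: ']' matches '['; pop; stack = [
pos 21: push '{'; stack = [{
pos 22: push '['; stack = [{[
pos 23: ']' matches '['; pop; stack = [{
pos 24: push '('; stack = [{(
pos 25: ')' matches '('; pop; stack = [{
pos 26: push '['; stack = [{[
pos 27: ']' matches '['; pop; stack = [{
pos 28: push '['; stack = [{[
pos 29: push '['; stack = [{[[
pos 30: ']' matches '['; pop; stack = [{[
pos 31: ']' matches '['; pop; stack = [{
pos 32: '}' matches '{'; pop; stack = [
pos 33: ']' matches '['; pop; stack = (empty)
pos 34: push '['; stack = [
pos 35: ']' matches '['; pop; stack = (empty)
end: stack empty → VALID
Verdict: properly nested → yes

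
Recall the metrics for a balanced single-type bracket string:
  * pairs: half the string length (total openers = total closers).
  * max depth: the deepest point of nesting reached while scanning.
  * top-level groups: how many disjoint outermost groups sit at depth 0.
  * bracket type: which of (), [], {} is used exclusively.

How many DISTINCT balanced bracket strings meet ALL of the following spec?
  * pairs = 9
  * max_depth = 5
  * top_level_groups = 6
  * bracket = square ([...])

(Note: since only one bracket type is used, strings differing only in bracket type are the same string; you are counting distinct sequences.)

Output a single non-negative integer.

Spec: pairs=9 depth=5 groups=6
Count(depth <= 5) = 110
Count(depth <= 4) = 110
Count(depth == 5) = 110 - 110 = 0

Answer: 0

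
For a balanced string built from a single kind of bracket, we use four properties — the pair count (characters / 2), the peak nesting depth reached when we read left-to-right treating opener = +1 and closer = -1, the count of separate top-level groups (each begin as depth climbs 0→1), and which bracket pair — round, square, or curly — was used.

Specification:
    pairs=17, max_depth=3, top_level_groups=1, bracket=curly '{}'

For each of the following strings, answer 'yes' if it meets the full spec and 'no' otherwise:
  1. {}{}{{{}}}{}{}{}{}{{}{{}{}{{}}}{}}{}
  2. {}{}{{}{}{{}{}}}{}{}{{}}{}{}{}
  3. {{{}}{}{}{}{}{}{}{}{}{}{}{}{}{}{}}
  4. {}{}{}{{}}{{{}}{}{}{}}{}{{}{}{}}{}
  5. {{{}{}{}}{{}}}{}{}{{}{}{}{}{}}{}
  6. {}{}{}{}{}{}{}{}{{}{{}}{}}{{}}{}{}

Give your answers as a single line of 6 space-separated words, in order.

String 1 '{}{}{{{}}}{}{}{}{}{{}{{}{}{{}}}{}}{}': depth seq [1 0 1 0 1 2 3 2 1 0 1 0 1 0 1 0 1 0 1 2 1 2 3 2 3 2 3 4 3 2 1 2 1 0 1 0]
  -> pairs=18 depth=4 groups=9 -> no
String 2 '{}{}{{}{}{{}{}}}{}{}{{}}{}{}{}': depth seq [1 0 1 0 1 2 1 2 1 2 3 2 3 2 1 0 1 0 1 0 1 2 1 0 1 0 1 0 1 0]
  -> pairs=15 depth=3 groups=9 -> no
String 3 '{{{}}{}{}{}{}{}{}{}{}{}{}{}{}{}{}}': depth seq [1 2 3 2 1 2 1 2 1 2 1 2 1 2 1 2 1 2 1 2 1 2 1 2 1 2 1 2 1 2 1 2 1 0]
  -> pairs=17 depth=3 groups=1 -> yes
String 4 '{}{}{}{{}}{{{}}{}{}{}}{}{{}{}{}}{}': depth seq [1 0 1 0 1 0 1 2 1 0 1 2 3 2 1 2 1 2 1 2 1 0 1 0 1 2 1 2 1 2 1 0 1 0]
  -> pairs=17 depth=3 groups=8 -> no
String 5 '{{{}{}{}}{{}}}{}{}{{}{}{}{}{}}{}': depth seq [1 2 3 2 3 2 3 2 1 2 3 2 1 0 1 0 1 0 1 2 1 2 1 2 1 2 1 2 1 0 1 0]
  -> pairs=16 depth=3 groups=5 -> no
String 6 '{}{}{}{}{}{}{}{}{{}{{}}{}}{{}}{}{}': depth seq [1 0 1 0 1 0 1 0 1 0 1 0 1 0 1 0 1 2 1 2 3 2 1 2 1 0 1 2 1 0 1 0 1 0]
  -> pairs=17 depth=3 groups=12 -> no

Answer: no no yes no no no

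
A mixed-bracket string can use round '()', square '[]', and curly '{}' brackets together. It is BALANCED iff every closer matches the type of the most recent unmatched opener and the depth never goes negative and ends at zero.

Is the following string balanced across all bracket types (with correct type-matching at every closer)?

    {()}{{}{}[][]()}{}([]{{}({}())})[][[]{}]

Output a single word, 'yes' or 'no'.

Answer: yes

Derivation:
pos 0: push '{'; stack = {
pos 1: push '('; stack = {(
pos 2: ')' matches '('; pop; stack = {
pos 3: '}' matches '{'; pop; stack = (empty)
pos 4: push '{'; stack = {
pos 5: push '{'; stack = {{
pos 6: '}' matches '{'; pop; stack = {
pos 7: push '{'; stack = {{
pos 8: '}' matches '{'; pop; stack = {
pos 9: push '['; stack = {[
pos 10: ']' matches '['; pop; stack = {
pos 11: push '['; stack = {[
pos 12: ']' matches '['; pop; stack = {
pos 13: push '('; stack = {(
pos 14: ')' matches '('; pop; stack = {
pos 15: '}' matches '{'; pop; stack = (empty)
pos 16: push '{'; stack = {
pos 17: '}' matches '{'; pop; stack = (empty)
pos 18: push '('; stack = (
pos 19: push '['; stack = ([
pos 20: ']' matches '['; pop; stack = (
pos 21: push '{'; stack = ({
pos 22: push '{'; stack = ({{
pos 23: '}' matches '{'; pop; stack = ({
pos 24: push '('; stack = ({(
pos 25: push '{'; stack = ({({
pos 26: '}' matches '{'; pop; stack = ({(
pos 27: push '('; stack = ({((
pos 28: ')' matches '('; pop; stack = ({(
pos 29: ')' matches '('; pop; stack = ({
pos 30: '}' matches '{'; pop; stack = (
pos 31: ')' matches '('; pop; stack = (empty)
pos 32: push '['; stack = [
pos 33: ']' matches '['; pop; stack = (empty)
pos 34: push '['; stack = [
pos 35: push '['; stack = [[
pos 36: ']' matches '['; pop; stack = [
pos 37: push '{'; stack = [{
pos 38: '}' matches '{'; pop; stack = [
pos 39: ']' matches '['; pop; stack = (empty)
end: stack empty → VALID
Verdict: properly nested → yes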